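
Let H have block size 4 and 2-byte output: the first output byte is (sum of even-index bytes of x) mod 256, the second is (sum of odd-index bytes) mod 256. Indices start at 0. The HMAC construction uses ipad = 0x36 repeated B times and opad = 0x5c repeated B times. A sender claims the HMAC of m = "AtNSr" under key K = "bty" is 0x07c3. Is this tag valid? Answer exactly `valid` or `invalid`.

Key "bty" = 62 74 79 is 3 bytes ≤ B = 4; zero-pad to 4 bytes: K' = 62 74 79 00.
K' ⊕ ipad = 54 42 4f 36; K' ⊕ opad = 3e 28 25 5c.
Inner hash: even-index sum = 420 mod 256 = 164; odd-index sum = 319 mod 256 = 63 → a4 3f.
Outer hash (recomputed tag): even-index sum = 263 mod 256 = 7; odd-index sum = 195 mod 256 = 195 → 07 c3.
Recomputed tag = 07c3; claimed = 07c3 → match.

valid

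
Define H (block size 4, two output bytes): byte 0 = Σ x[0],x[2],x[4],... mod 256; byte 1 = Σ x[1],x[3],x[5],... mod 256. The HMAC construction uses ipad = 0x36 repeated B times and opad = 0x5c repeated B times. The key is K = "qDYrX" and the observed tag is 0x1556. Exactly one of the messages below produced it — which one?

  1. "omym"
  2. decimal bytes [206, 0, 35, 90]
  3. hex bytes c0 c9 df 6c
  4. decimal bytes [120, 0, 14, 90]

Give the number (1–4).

2

Key "qDYrX" = 71 44 59 72 58 is 5 bytes > B = 4, so hash it first: H(key) = 22 b6, then zero-pad to 4 bytes: K' = 22 b6 00 00.
K' ⊕ ipad = 14 80 36 36; K' ⊕ opad = 7e ea 5c 5c.
m1: inner = H(14 80 36 36 6f 6d 79 6d) = 32 90; tag = H(7e ea 5c 5c 32 90) = 0cd6
m2: inner = H(14 80 36 36 ce 00 23 5a) = 3b 10; tag = H(7e ea 5c 5c 3b 10) = 1556 ← matches
m3: inner = H(14 80 36 36 c0 c9 df 6c) = e9 eb; tag = H(7e ea 5c 5c e9 eb) = c331
m4: inner = H(14 80 36 36 78 00 0e 5a) = d0 10; tag = H(7e ea 5c 5c d0 10) = aa56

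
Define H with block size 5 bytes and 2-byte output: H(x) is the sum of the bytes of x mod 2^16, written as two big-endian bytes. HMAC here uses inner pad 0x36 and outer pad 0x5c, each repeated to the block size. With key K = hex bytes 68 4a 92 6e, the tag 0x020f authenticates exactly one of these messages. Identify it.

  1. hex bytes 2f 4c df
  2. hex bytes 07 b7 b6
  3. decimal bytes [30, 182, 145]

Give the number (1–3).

1

Key hex bytes 68 4a 92 6e is 4 bytes ≤ B = 5; zero-pad to 5 bytes: K' = 68 4a 92 6e 00.
K' ⊕ ipad = 5e 7c a4 58 36; K' ⊕ opad = 34 16 ce 32 5c.
m1: inner = H(5e 7c a4 58 36 2f 4c df) = 03 66; tag = H(34 16 ce 32 5c 03 66) = 020f ← matches
m2: inner = H(5e 7c a4 58 36 07 b7 b6) = 03 80; tag = H(34 16 ce 32 5c 03 80) = 0229
m3: inner = H(5e 7c a4 58 36 1e b6 91) = 03 71; tag = H(34 16 ce 32 5c 03 71) = 021a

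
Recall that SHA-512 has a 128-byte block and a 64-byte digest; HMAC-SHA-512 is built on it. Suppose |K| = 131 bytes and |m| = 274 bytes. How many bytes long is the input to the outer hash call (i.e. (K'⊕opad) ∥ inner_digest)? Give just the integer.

Key is 131 > 128 bytes, so it is hashed to 64 bytes then zero-padded to 128: |K'| = 128.
Outer input = (K'⊕opad) ∥ H(inner) → 128 + 64 = 192 bytes.

192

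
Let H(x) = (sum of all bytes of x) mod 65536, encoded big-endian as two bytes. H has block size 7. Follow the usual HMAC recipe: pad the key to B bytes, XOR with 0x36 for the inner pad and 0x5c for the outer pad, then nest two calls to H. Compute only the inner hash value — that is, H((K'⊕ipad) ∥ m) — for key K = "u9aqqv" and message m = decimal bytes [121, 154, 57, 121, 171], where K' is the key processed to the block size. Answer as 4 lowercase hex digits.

Key "u9aqqv" = 75 39 61 71 71 76 is 6 bytes ≤ B = 7; zero-pad to 7 bytes: K' = 75 39 61 71 71 76 00.
K' ⊕ ipad = 43 0f 57 47 47 40 36.
Inner input = 43 0f 57 47 47 40 36 ∥ 79 9a 39 79 ab.
Inner hash: sum = 67+15+87+71+71+64+54+121+154+57+121+171 = 1053 → 04 1d.

041d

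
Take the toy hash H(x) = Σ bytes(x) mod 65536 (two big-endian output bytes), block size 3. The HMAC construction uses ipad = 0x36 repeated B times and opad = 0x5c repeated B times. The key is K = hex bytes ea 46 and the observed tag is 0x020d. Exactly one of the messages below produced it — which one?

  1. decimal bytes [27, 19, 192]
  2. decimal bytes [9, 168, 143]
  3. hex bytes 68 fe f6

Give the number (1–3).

Key hex bytes ea 46 is 2 bytes ≤ B = 3; zero-pad to 3 bytes: K' = ea 46 00.
K' ⊕ ipad = dc 70 36; K' ⊕ opad = b6 1a 5c.
m1: inner = H(dc 70 36 1b 13 c0) = 02 70; tag = H(b6 1a 5c 02 70) = 019e
m2: inner = H(dc 70 36 09 a8 8f) = 02 c2; tag = H(b6 1a 5c 02 c2) = 01f0
m3: inner = H(dc 70 36 68 fe f6) = 03 de; tag = H(b6 1a 5c 03 de) = 020d ← matches

3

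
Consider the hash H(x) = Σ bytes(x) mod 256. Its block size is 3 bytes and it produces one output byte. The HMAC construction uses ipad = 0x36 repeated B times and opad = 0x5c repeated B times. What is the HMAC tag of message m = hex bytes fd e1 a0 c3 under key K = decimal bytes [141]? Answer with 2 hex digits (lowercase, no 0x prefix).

Key decimal bytes [141] = 8d is 1 byte ≤ B = 3; zero-pad to 3 bytes: K' = 8d 00 00.
K' ⊕ ipad = bb 36 36.  K' ⊕ opad = d1 5c 5c.
Inner input = (K'⊕ipad) ∥ m = bb 36 36 ∥ fd e1 a0 c3.
Inner hash: sum = 187+54+54+253+225+160+195 = 1128; mod 256 = 104 → 68.
Outer input = (K'⊕opad) ∥ inner = d1 5c 5c ∥ 68.
Outer hash (tag): sum = 209+92+92+104 = 497; mod 256 = 241 → f1.

f1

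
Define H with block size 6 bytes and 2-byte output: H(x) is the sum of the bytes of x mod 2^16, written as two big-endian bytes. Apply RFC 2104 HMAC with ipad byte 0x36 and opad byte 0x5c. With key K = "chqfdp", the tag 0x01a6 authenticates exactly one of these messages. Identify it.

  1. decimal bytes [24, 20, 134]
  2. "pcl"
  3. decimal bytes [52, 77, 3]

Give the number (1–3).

3

Key "chqfdp" = 63 68 71 66 64 70 is exactly B = 6 bytes: K' = 63 68 71 66 64 70.
K' ⊕ ipad = 55 5e 47 50 52 46; K' ⊕ opad = 3f 34 2d 3a 38 2c.
m1: inner = H(55 5e 47 50 52 46 18 14 86) = 02 94; tag = H(3f 34 2d 3a 38 2c 02 94) = 01d4
m2: inner = H(55 5e 47 50 52 46 70 63 6c) = 03 21; tag = H(3f 34 2d 3a 38 2c 03 21) = 0162
m3: inner = H(55 5e 47 50 52 46 34 4d 03) = 02 66; tag = H(3f 34 2d 3a 38 2c 02 66) = 01a6 ← matches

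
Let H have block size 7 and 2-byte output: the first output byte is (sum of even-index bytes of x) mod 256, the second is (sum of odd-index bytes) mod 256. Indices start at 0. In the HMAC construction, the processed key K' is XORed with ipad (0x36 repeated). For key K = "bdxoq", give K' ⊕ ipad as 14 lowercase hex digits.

54524e59473636

Key "bdxoq" = 62 64 78 6f 71 is 5 bytes ≤ B = 7; zero-pad to 7 bytes: K' = 62 64 78 6f 71 00 00.
XOR each byte with 0x36: 62⊕36=54, 64⊕36=52, 78⊕36=4e, 6f⊕36=59, 71⊕36=47, 00⊕36=36, 00⊕36=36.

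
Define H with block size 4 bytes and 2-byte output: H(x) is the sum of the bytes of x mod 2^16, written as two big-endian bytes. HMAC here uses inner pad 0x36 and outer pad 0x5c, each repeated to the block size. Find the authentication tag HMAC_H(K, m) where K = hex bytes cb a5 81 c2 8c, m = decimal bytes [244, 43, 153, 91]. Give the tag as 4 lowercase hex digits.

0239

Key hex bytes cb a5 81 c2 8c is 5 bytes > B = 4, so hash it first: H(key) = 03 3f, then zero-pad to 4 bytes: K' = 03 3f 00 00.
K' ⊕ ipad = 35 09 36 36.  K' ⊕ opad = 5f 63 5c 5c.
Inner input = (K'⊕ipad) ∥ m = 35 09 36 36 ∥ f4 2b 99 5b.
Inner hash: sum = 53+9+54+54+244+43+153+91 = 701 → 02 bd.
Outer input = (K'⊕opad) ∥ inner = 5f 63 5c 5c ∥ 02 bd.
Outer hash (tag): sum = 95+99+92+92+2+189 = 569 → 02 39.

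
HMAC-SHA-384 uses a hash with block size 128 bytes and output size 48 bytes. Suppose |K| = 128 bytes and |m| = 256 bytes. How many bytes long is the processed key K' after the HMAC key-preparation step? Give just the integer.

128

Key is 128 ≤ 128 bytes, zero-padded: |K'| = 128.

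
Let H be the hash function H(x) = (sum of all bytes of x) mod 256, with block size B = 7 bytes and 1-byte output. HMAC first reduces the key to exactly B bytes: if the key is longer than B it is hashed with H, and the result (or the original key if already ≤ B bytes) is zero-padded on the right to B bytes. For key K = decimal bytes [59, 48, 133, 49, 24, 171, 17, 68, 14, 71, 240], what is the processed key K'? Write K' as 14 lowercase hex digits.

|K| = 11 > B = 7, so first hash the key.
H(K): sum = 59+48+133+49+24+171+17+68+14+71+240 = 894; mod 256 = 126 → 7e.
Zero-pad H(K) = 7e to 7 bytes: K' = 7e 00 00 00 00 00 00.

7e000000000000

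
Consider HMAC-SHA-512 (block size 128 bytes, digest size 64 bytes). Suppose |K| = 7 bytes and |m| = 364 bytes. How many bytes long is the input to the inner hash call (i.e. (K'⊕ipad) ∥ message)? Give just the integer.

Key is 7 ≤ 128 bytes, zero-padded: |K'| = 128.
Inner input = (K'⊕ipad) ∥ m → 128 + 364 = 492 bytes.

492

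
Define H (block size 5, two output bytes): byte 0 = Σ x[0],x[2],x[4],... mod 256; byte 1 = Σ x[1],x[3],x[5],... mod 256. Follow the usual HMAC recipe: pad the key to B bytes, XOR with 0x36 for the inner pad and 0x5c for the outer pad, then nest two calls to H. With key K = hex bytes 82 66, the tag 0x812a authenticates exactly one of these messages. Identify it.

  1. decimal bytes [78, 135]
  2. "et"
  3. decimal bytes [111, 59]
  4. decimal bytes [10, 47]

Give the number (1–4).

2

Key hex bytes 82 66 is 2 bytes ≤ B = 5; zero-pad to 5 bytes: K' = 82 66 00 00 00.
K' ⊕ ipad = b4 50 36 36 36; K' ⊕ opad = de 3a 5c 5c 5c.
m1: inner = H(b4 50 36 36 36 4e 87) = a7 d4; tag = H(de 3a 5c 5c 5c a7 d4) = 6a3d
m2: inner = H(b4 50 36 36 36 65 74) = 94 eb; tag = H(de 3a 5c 5c 5c 94 eb) = 812a ← matches
m3: inner = H(b4 50 36 36 36 6f 3b) = 5b f5; tag = H(de 3a 5c 5c 5c 5b f5) = 8bf1
m4: inner = H(b4 50 36 36 36 0a 2f) = 4f 90; tag = H(de 3a 5c 5c 5c 4f 90) = 26e5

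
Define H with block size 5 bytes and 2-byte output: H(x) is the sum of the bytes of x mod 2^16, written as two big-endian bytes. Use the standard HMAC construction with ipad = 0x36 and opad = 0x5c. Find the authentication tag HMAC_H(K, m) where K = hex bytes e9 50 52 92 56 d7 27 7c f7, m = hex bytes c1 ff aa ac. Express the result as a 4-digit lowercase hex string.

Key hex bytes e9 50 52 92 56 d7 27 7c f7 is 9 bytes > B = 5, so hash it first: H(key) = 04 e4, then zero-pad to 5 bytes: K' = 04 e4 00 00 00.
K' ⊕ ipad = 32 d2 36 36 36.  K' ⊕ opad = 58 b8 5c 5c 5c.
Inner input = (K'⊕ipad) ∥ m = 32 d2 36 36 36 ∥ c1 ff aa ac.
Inner hash: sum = 50+210+54+54+54+193+255+170+172 = 1212 → 04 bc.
Outer input = (K'⊕opad) ∥ inner = 58 b8 5c 5c 5c ∥ 04 bc.
Outer hash (tag): sum = 88+184+92+92+92+4+188 = 740 → 02 e4.

02e4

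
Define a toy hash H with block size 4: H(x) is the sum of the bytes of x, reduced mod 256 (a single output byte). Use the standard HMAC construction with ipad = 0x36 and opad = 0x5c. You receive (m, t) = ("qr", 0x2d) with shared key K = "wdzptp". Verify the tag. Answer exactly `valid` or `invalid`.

valid

Key "wdzptp" = 77 64 7a 70 74 70 is 6 bytes > B = 4, so hash it first: H(key) = a9, then zero-pad to 4 bytes: K' = a9 00 00 00.
K' ⊕ ipad = 9f 36 36 36; K' ⊕ opad = f5 5c 5c 5c.
Inner hash: sum = 159+54+54+54+113+114 = 548; mod 256 = 36 → 24.
Outer hash (recomputed tag): sum = 245+92+92+92+36 = 557; mod 256 = 45 → 2d.
Recomputed tag = 2d; claimed = 2d → match.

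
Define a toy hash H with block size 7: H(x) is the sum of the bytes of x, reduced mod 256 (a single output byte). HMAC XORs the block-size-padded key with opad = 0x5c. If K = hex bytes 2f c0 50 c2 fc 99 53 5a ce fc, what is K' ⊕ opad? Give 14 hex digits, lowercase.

515c5c5c5c5c5c

Key hex bytes 2f c0 50 c2 fc 99 53 5a ce fc is 10 bytes > B = 7, so hash it first: H(key) = 0d, then zero-pad to 7 bytes: K' = 0d 00 00 00 00 00 00.
XOR each byte with 0x5c: 0d⊕5c=51, 00⊕5c=5c, 00⊕5c=5c, 00⊕5c=5c, 00⊕5c=5c, 00⊕5c=5c, 00⊕5c=5c.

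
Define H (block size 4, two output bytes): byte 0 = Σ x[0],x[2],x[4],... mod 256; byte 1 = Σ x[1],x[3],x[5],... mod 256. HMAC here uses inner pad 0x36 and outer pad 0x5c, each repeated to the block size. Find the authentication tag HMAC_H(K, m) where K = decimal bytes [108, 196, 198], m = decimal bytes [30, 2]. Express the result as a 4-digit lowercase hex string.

321e

Key decimal bytes [108, 196, 198] = 6c c4 c6 is 3 bytes ≤ B = 4; zero-pad to 4 bytes: K' = 6c c4 c6 00.
K' ⊕ ipad = 5a f2 f0 36.  K' ⊕ opad = 30 98 9a 5c.
Inner input = (K'⊕ipad) ∥ m = 5a f2 f0 36 ∥ 1e 02.
Inner hash: even-index sum = 360 mod 256 = 104; odd-index sum = 298 mod 256 = 42 → 68 2a.
Outer input = (K'⊕opad) ∥ inner = 30 98 9a 5c ∥ 68 2a.
Outer hash (tag): even-index sum = 306 mod 256 = 50; odd-index sum = 286 mod 256 = 30 → 32 1e.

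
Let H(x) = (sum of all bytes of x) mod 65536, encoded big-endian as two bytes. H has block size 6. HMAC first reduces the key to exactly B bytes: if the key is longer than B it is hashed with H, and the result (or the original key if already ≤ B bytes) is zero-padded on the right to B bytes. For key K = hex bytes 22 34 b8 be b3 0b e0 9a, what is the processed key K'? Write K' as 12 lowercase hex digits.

|K| = 8 > B = 6, so first hash the key.
H(K): sum = 34+52+184+190+179+11+224+154 = 1028 → 04 04.
Zero-pad H(K) = 04 04 to 6 bytes: K' = 04 04 00 00 00 00.

040400000000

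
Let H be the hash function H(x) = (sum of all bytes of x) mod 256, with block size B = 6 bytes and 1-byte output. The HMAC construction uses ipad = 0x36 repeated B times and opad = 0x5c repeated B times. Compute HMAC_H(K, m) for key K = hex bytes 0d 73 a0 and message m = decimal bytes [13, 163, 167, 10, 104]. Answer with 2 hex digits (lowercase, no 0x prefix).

Key hex bytes 0d 73 a0 is 3 bytes ≤ B = 6; zero-pad to 6 bytes: K' = 0d 73 a0 00 00 00.
K' ⊕ ipad = 3b 45 96 36 36 36.  K' ⊕ opad = 51 2f fc 5c 5c 5c.
Inner input = (K'⊕ipad) ∥ m = 3b 45 96 36 36 36 ∥ 0d a3 a7 0a 68.
Inner hash: sum = 59+69+150+54+54+54+13+163+167+10+104 = 897; mod 256 = 129 → 81.
Outer input = (K'⊕opad) ∥ inner = 51 2f fc 5c 5c 5c ∥ 81.
Outer hash (tag): sum = 81+47+252+92+92+92+129 = 785; mod 256 = 17 → 11.

11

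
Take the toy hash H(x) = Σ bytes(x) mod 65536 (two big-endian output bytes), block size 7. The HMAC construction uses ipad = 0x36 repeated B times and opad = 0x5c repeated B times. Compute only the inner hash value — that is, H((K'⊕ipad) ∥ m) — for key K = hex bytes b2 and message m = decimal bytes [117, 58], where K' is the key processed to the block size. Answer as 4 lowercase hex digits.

0277

Key hex bytes b2 is 1 byte ≤ B = 7; zero-pad to 7 bytes: K' = b2 00 00 00 00 00 00.
K' ⊕ ipad = 84 36 36 36 36 36 36.
Inner input = 84 36 36 36 36 36 36 ∥ 75 3a.
Inner hash: sum = 132+54+54+54+54+54+54+117+58 = 631 → 02 77.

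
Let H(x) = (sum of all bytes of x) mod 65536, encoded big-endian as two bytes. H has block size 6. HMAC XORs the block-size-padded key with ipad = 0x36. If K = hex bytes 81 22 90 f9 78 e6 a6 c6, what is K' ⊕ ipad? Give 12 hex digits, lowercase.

Key hex bytes 81 22 90 f9 78 e6 a6 c6 is 8 bytes > B = 6, so hash it first: H(key) = 04 f6, then zero-pad to 6 bytes: K' = 04 f6 00 00 00 00.
XOR each byte with 0x36: 04⊕36=32, f6⊕36=c0, 00⊕36=36, 00⊕36=36, 00⊕36=36, 00⊕36=36.

32c036363636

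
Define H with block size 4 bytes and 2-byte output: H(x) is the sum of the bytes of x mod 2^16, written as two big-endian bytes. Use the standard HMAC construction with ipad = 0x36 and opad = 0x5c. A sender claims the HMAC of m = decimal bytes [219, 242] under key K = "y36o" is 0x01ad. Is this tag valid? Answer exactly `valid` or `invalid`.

valid

Key "y36o" = 79 33 36 6f is exactly B = 4 bytes: K' = 79 33 36 6f.
K' ⊕ ipad = 4f 05 00 59; K' ⊕ opad = 25 6f 6a 33.
Inner hash: sum = 79+5+0+89+219+242 = 634 → 02 7a.
Outer hash (recomputed tag): sum = 37+111+106+51+2+122 = 429 → 01 ad.
Recomputed tag = 01ad; claimed = 01ad → match.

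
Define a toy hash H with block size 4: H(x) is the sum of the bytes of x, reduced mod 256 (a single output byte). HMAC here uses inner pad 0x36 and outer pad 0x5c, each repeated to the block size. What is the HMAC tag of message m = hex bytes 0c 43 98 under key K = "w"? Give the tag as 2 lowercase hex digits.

09

Key "w" = 77 is 1 byte ≤ B = 4; zero-pad to 4 bytes: K' = 77 00 00 00.
K' ⊕ ipad = 41 36 36 36.  K' ⊕ opad = 2b 5c 5c 5c.
Inner input = (K'⊕ipad) ∥ m = 41 36 36 36 ∥ 0c 43 98.
Inner hash: sum = 65+54+54+54+12+67+152 = 458; mod 256 = 202 → ca.
Outer input = (K'⊕opad) ∥ inner = 2b 5c 5c 5c ∥ ca.
Outer hash (tag): sum = 43+92+92+92+202 = 521; mod 256 = 9 → 09.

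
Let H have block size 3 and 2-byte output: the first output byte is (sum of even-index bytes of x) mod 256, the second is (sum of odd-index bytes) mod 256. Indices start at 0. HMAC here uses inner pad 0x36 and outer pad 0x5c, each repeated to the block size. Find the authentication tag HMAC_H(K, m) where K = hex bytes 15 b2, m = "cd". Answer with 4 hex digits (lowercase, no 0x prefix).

8cab

Key hex bytes 15 b2 is 2 bytes ≤ B = 3; zero-pad to 3 bytes: K' = 15 b2 00.
K' ⊕ ipad = 23 84 36.  K' ⊕ opad = 49 ee 5c.
Inner input = (K'⊕ipad) ∥ m = 23 84 36 ∥ 63 64.
Inner hash: even-index sum = 189 mod 256 = 189; odd-index sum = 231 mod 256 = 231 → bd e7.
Outer input = (K'⊕opad) ∥ inner = 49 ee 5c ∥ bd e7.
Outer hash (tag): even-index sum = 396 mod 256 = 140; odd-index sum = 427 mod 256 = 171 → 8c ab.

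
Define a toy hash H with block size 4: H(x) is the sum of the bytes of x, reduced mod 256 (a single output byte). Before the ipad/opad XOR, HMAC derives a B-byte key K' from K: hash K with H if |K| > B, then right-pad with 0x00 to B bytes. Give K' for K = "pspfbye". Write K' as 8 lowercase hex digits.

f9000000

|K| = 7 > B = 4, so first hash the key.
H(K): sum = 112+115+112+102+98+121+101 = 761; mod 256 = 249 → f9.
Zero-pad H(K) = f9 to 4 bytes: K' = f9 00 00 00.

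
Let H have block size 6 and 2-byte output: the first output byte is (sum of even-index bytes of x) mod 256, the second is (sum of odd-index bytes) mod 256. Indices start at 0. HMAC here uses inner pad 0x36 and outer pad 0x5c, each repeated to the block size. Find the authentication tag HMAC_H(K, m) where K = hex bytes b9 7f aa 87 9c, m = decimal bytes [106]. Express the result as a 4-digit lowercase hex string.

Key hex bytes b9 7f aa 87 9c is 5 bytes ≤ B = 6; zero-pad to 6 bytes: K' = b9 7f aa 87 9c 00.
K' ⊕ ipad = 8f 49 9c b1 aa 36.  K' ⊕ opad = e5 23 f6 db c0 5c.
Inner input = (K'⊕ipad) ∥ m = 8f 49 9c b1 aa 36 ∥ 6a.
Inner hash: even-index sum = 575 mod 256 = 63; odd-index sum = 304 mod 256 = 48 → 3f 30.
Outer input = (K'⊕opad) ∥ inner = e5 23 f6 db c0 5c ∥ 3f 30.
Outer hash (tag): even-index sum = 730 mod 256 = 218; odd-index sum = 394 mod 256 = 138 → da 8a.

da8a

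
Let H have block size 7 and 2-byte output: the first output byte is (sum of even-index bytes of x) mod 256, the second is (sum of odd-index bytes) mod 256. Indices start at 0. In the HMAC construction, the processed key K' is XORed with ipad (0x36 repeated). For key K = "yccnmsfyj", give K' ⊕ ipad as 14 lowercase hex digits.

Key "yccnmsfyj" = 79 63 63 6e 6d 73 66 79 6a is 9 bytes > B = 7, so hash it first: H(key) = 19 bd, then zero-pad to 7 bytes: K' = 19 bd 00 00 00 00 00.
XOR each byte with 0x36: 19⊕36=2f, bd⊕36=8b, 00⊕36=36, 00⊕36=36, 00⊕36=36, 00⊕36=36, 00⊕36=36.

2f8b3636363636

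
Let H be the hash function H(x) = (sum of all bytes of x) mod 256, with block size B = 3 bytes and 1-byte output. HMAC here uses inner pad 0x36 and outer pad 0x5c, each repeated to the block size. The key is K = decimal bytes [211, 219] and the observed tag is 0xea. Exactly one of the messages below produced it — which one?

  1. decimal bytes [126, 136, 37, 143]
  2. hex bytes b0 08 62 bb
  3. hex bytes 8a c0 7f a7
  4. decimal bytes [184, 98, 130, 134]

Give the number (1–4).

Key decimal bytes [211, 219] = d3 db is 2 bytes ≤ B = 3; zero-pad to 3 bytes: K' = d3 db 00.
K' ⊕ ipad = e5 ed 36; K' ⊕ opad = 8f 87 5c.
m1: inner = H(e5 ed 36 7e 88 25 8f) = c2; tag = H(8f 87 5c c2) = 34
m2: inner = H(e5 ed 36 b0 08 62 bb) = dd; tag = H(8f 87 5c dd) = 4f
m3: inner = H(e5 ed 36 8a c0 7f a7) = 78; tag = H(8f 87 5c 78) = ea ← matches
m4: inner = H(e5 ed 36 b8 62 82 86) = 2a; tag = H(8f 87 5c 2a) = 9c

3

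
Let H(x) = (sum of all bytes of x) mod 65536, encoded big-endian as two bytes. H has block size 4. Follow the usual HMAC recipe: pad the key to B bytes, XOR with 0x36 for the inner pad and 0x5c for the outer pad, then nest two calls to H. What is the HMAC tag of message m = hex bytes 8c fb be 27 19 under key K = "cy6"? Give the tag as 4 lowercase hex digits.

Key "cy6" = 63 79 36 is 3 bytes ≤ B = 4; zero-pad to 4 bytes: K' = 63 79 36 00.
K' ⊕ ipad = 55 4f 00 36.  K' ⊕ opad = 3f 25 6a 5c.
Inner input = (K'⊕ipad) ∥ m = 55 4f 00 36 ∥ 8c fb be 27 19.
Inner hash: sum = 85+79+0+54+140+251+190+39+25 = 863 → 03 5f.
Outer input = (K'⊕opad) ∥ inner = 3f 25 6a 5c ∥ 03 5f.
Outer hash (tag): sum = 63+37+106+92+3+95 = 396 → 01 8c.

018c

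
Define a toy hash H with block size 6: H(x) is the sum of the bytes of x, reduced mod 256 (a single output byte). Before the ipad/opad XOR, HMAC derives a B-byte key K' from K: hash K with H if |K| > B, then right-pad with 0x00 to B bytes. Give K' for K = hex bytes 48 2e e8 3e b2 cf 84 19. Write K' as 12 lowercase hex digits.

ba0000000000

|K| = 8 > B = 6, so first hash the key.
H(K): sum = 72+46+232+62+178+207+132+25 = 954; mod 256 = 186 → ba.
Zero-pad H(K) = ba to 6 bytes: K' = ba 00 00 00 00 00.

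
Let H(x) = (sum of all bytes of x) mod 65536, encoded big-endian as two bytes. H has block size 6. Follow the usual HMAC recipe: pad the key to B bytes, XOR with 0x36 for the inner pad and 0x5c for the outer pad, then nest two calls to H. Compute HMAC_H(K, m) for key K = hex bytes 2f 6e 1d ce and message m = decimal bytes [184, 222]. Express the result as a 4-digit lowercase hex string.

02c9

Key hex bytes 2f 6e 1d ce is 4 bytes ≤ B = 6; zero-pad to 6 bytes: K' = 2f 6e 1d ce 00 00.
K' ⊕ ipad = 19 58 2b f8 36 36.  K' ⊕ opad = 73 32 41 92 5c 5c.
Inner input = (K'⊕ipad) ∥ m = 19 58 2b f8 36 36 ∥ b8 de.
Inner hash: sum = 25+88+43+248+54+54+184+222 = 918 → 03 96.
Outer input = (K'⊕opad) ∥ inner = 73 32 41 92 5c 5c ∥ 03 96.
Outer hash (tag): sum = 115+50+65+146+92+92+3+150 = 713 → 02 c9.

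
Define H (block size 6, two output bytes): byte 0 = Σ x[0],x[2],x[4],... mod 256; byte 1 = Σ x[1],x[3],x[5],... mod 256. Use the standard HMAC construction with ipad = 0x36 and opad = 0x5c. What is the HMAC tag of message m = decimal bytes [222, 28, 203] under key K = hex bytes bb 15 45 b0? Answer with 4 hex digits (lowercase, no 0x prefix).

Key hex bytes bb 15 45 b0 is 4 bytes ≤ B = 6; zero-pad to 6 bytes: K' = bb 15 45 b0 00 00.
K' ⊕ ipad = 8d 23 73 86 36 36.  K' ⊕ opad = e7 49 19 ec 5c 5c.
Inner input = (K'⊕ipad) ∥ m = 8d 23 73 86 36 36 ∥ de 1c cb.
Inner hash: even-index sum = 735 mod 256 = 223; odd-index sum = 251 mod 256 = 251 → df fb.
Outer input = (K'⊕opad) ∥ inner = e7 49 19 ec 5c 5c ∥ df fb.
Outer hash (tag): even-index sum = 571 mod 256 = 59; odd-index sum = 652 mod 256 = 140 → 3b 8c.

3b8c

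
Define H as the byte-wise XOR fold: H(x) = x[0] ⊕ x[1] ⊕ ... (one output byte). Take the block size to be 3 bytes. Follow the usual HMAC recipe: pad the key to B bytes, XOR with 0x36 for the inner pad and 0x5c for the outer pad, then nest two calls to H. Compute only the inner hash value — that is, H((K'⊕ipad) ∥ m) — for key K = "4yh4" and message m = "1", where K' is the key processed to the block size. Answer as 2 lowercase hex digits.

Key "4yh4" = 34 79 68 34 is 4 bytes > B = 3, so hash it first: H(key) = 11, then zero-pad to 3 bytes: K' = 11 00 00.
K' ⊕ ipad = 27 36 36.
Inner input = 27 36 36 ∥ 31.
Inner hash: XOR 27⊕36⊕36⊕31 = 16.

16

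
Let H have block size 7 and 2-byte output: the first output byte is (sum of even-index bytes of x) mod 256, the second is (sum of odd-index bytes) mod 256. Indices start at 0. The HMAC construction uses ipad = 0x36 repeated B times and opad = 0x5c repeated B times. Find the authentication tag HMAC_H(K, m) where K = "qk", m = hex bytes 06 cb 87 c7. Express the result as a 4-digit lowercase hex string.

Key "qk" = 71 6b is 2 bytes ≤ B = 7; zero-pad to 7 bytes: K' = 71 6b 00 00 00 00 00.
K' ⊕ ipad = 47 5d 36 36 36 36 36.  K' ⊕ opad = 2d 37 5c 5c 5c 5c 5c.
Inner input = (K'⊕ipad) ∥ m = 47 5d 36 36 36 36 36 ∥ 06 cb 87 c7.
Inner hash: even-index sum = 635 mod 256 = 123; odd-index sum = 342 mod 256 = 86 → 7b 56.
Outer input = (K'⊕opad) ∥ inner = 2d 37 5c 5c 5c 5c 5c ∥ 7b 56.
Outer hash (tag): even-index sum = 407 mod 256 = 151; odd-index sum = 362 mod 256 = 106 → 97 6a.

976a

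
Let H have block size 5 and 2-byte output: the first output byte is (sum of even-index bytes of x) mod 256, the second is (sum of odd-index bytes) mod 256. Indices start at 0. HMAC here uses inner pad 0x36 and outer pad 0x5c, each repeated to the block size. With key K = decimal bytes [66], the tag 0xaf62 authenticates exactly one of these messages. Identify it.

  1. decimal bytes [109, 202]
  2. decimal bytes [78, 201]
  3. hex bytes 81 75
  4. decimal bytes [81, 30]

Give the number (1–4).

1

Key decimal bytes [66] = 42 is 1 byte ≤ B = 5; zero-pad to 5 bytes: K' = 42 00 00 00 00.
K' ⊕ ipad = 74 36 36 36 36; K' ⊕ opad = 1e 5c 5c 5c 5c.
m1: inner = H(74 36 36 36 36 6d ca) = aa d9; tag = H(1e 5c 5c 5c 5c aa d9) = af62 ← matches
m2: inner = H(74 36 36 36 36 4e c9) = a9 ba; tag = H(1e 5c 5c 5c 5c a9 ba) = 9061
m3: inner = H(74 36 36 36 36 81 75) = 55 ed; tag = H(1e 5c 5c 5c 5c 55 ed) = c30d
m4: inner = H(74 36 36 36 36 51 1e) = fe bd; tag = H(1e 5c 5c 5c 5c fe bd) = 93b6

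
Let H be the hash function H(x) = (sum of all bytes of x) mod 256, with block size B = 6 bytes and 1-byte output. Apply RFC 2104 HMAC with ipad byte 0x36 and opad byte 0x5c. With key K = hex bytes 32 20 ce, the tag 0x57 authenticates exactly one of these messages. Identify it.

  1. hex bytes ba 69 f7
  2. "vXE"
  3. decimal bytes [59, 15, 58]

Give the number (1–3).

Key hex bytes 32 20 ce is 3 bytes ≤ B = 6; zero-pad to 6 bytes: K' = 32 20 ce 00 00 00.
K' ⊕ ipad = 04 16 f8 36 36 36; K' ⊕ opad = 6e 7c 92 5c 5c 5c.
m1: inner = H(04 16 f8 36 36 36 ba 69 f7) = ce; tag = H(6e 7c 92 5c 5c 5c ce) = 5e
m2: inner = H(04 16 f8 36 36 36 76 58 45) = c7; tag = H(6e 7c 92 5c 5c 5c c7) = 57 ← matches
m3: inner = H(04 16 f8 36 36 36 3b 0f 3a) = 38; tag = H(6e 7c 92 5c 5c 5c 38) = c8

2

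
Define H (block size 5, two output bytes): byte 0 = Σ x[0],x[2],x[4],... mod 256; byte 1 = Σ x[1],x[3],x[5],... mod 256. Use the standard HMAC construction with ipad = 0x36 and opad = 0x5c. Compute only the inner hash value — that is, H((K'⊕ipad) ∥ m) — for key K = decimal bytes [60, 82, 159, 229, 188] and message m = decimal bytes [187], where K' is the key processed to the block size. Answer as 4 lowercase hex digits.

3df2

Key decimal bytes [60, 82, 159, 229, 188] = 3c 52 9f e5 bc is exactly B = 5 bytes: K' = 3c 52 9f e5 bc.
K' ⊕ ipad = 0a 64 a9 d3 8a.
Inner input = 0a 64 a9 d3 8a ∥ bb.
Inner hash: even-index sum = 317 mod 256 = 61; odd-index sum = 498 mod 256 = 242 → 3d f2.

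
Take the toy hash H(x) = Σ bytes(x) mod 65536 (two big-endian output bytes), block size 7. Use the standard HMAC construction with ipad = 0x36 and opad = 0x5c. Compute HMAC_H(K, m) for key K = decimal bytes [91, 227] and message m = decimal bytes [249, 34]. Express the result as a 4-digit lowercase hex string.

0300

Key decimal bytes [91, 227] = 5b e3 is 2 bytes ≤ B = 7; zero-pad to 7 bytes: K' = 5b e3 00 00 00 00 00.
K' ⊕ ipad = 6d d5 36 36 36 36 36.  K' ⊕ opad = 07 bf 5c 5c 5c 5c 5c.
Inner input = (K'⊕ipad) ∥ m = 6d d5 36 36 36 36 36 ∥ f9 22.
Inner hash: sum = 109+213+54+54+54+54+54+249+34 = 875 → 03 6b.
Outer input = (K'⊕opad) ∥ inner = 07 bf 5c 5c 5c 5c 5c ∥ 03 6b.
Outer hash (tag): sum = 7+191+92+92+92+92+92+3+107 = 768 → 03 00.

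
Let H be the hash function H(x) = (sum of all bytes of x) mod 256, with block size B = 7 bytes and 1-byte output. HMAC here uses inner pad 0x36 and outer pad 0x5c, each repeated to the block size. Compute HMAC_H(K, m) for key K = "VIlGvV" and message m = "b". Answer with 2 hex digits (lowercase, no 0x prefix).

dc

Key "VIlGvV" = 56 49 6c 47 76 56 is 6 bytes ≤ B = 7; zero-pad to 7 bytes: K' = 56 49 6c 47 76 56 00.
K' ⊕ ipad = 60 7f 5a 71 40 60 36.  K' ⊕ opad = 0a 15 30 1b 2a 0a 5c.
Inner input = (K'⊕ipad) ∥ m = 60 7f 5a 71 40 60 36 ∥ 62.
Inner hash: sum = 96+127+90+113+64+96+54+98 = 738; mod 256 = 226 → e2.
Outer input = (K'⊕opad) ∥ inner = 0a 15 30 1b 2a 0a 5c ∥ e2.
Outer hash (tag): sum = 10+21+48+27+42+10+92+226 = 476; mod 256 = 220 → dc.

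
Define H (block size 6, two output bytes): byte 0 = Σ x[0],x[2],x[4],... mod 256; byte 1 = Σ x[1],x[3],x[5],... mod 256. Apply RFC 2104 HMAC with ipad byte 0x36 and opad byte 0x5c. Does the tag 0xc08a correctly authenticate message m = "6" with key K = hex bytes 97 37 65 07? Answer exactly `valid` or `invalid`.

Key hex bytes 97 37 65 07 is 4 bytes ≤ B = 6; zero-pad to 6 bytes: K' = 97 37 65 07 00 00.
K' ⊕ ipad = a1 01 53 31 36 36; K' ⊕ opad = cb 6b 39 5b 5c 5c.
Inner hash: even-index sum = 352 mod 256 = 96; odd-index sum = 104 mod 256 = 104 → 60 68.
Outer hash (recomputed tag): even-index sum = 448 mod 256 = 192; odd-index sum = 394 mod 256 = 138 → c0 8a.
Recomputed tag = c08a; claimed = c08a → match.

valid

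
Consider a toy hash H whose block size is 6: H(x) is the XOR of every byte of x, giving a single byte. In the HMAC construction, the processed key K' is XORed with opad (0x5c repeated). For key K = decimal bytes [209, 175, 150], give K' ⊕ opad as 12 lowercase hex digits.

8df3ca5c5c5c

Key decimal bytes [209, 175, 150] = d1 af 96 is 3 bytes ≤ B = 6; zero-pad to 6 bytes: K' = d1 af 96 00 00 00.
XOR each byte with 0x5c: d1⊕5c=8d, af⊕5c=f3, 96⊕5c=ca, 00⊕5c=5c, 00⊕5c=5c, 00⊕5c=5c.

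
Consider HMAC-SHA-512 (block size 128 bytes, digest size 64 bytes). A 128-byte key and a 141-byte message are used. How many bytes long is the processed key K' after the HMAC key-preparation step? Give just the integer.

128

Key is 128 ≤ 128 bytes, zero-padded: |K'| = 128.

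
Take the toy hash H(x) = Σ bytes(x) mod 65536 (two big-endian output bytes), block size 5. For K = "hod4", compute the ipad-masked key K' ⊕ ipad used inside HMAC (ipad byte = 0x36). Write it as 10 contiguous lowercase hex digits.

Key "hod4" = 68 6f 64 34 is 4 bytes ≤ B = 5; zero-pad to 5 bytes: K' = 68 6f 64 34 00.
XOR each byte with 0x36: 68⊕36=5e, 6f⊕36=59, 64⊕36=52, 34⊕36=02, 00⊕36=36.

5e59520236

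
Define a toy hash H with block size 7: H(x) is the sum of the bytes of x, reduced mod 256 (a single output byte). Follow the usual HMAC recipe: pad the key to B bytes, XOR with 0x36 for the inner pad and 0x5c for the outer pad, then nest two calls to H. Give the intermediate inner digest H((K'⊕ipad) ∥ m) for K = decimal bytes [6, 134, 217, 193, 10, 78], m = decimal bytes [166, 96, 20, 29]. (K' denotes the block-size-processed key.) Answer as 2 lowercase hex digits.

e7

Key decimal bytes [6, 134, 217, 193, 10, 78] = 06 86 d9 c1 0a 4e is 6 bytes ≤ B = 7; zero-pad to 7 bytes: K' = 06 86 d9 c1 0a 4e 00.
K' ⊕ ipad = 30 b0 ef f7 3c 78 36.
Inner input = 30 b0 ef f7 3c 78 36 ∥ a6 60 14 1d.
Inner hash: sum = 48+176+239+247+60+120+54+166+96+20+29 = 1255; mod 256 = 231 → e7.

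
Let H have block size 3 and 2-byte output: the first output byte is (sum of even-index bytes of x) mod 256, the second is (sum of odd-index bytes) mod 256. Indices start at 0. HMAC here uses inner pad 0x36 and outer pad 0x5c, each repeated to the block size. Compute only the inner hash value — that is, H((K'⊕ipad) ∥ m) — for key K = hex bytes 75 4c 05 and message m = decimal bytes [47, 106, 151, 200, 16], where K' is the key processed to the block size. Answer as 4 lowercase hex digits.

Key hex bytes 75 4c 05 is exactly B = 3 bytes: K' = 75 4c 05.
K' ⊕ ipad = 43 7a 33.
Inner input = 43 7a 33 ∥ 2f 6a 97 c8 10.
Inner hash: even-index sum = 424 mod 256 = 168; odd-index sum = 336 mod 256 = 80 → a8 50.

a850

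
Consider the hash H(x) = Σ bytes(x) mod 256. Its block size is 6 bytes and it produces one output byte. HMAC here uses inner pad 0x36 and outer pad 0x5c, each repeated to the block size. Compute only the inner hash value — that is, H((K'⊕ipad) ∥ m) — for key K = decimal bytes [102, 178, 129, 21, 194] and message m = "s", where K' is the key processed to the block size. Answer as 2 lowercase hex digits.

Key decimal bytes [102, 178, 129, 21, 194] = 66 b2 81 15 c2 is 5 bytes ≤ B = 6; zero-pad to 6 bytes: K' = 66 b2 81 15 c2 00.
K' ⊕ ipad = 50 84 b7 23 f4 36.
Inner input = 50 84 b7 23 f4 36 ∥ 73.
Inner hash: sum = 80+132+183+35+244+54+115 = 843; mod 256 = 75 → 4b.

4b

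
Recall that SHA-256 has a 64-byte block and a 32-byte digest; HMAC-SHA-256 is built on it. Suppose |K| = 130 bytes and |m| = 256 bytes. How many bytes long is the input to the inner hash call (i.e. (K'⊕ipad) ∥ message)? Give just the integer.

320

Key is 130 > 64 bytes, so it is hashed to 32 bytes then zero-padded to 64: |K'| = 64.
Inner input = (K'⊕ipad) ∥ m → 64 + 256 = 320 bytes.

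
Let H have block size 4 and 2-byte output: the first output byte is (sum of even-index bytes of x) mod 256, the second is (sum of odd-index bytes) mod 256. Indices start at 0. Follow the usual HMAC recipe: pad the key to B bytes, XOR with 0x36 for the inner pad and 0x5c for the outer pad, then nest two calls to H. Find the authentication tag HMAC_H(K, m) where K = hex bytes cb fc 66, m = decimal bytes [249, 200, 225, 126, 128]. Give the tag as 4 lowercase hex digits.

Key hex bytes cb fc 66 is 3 bytes ≤ B = 4; zero-pad to 4 bytes: K' = cb fc 66 00.
K' ⊕ ipad = fd ca 50 36.  K' ⊕ opad = 97 a0 3a 5c.
Inner input = (K'⊕ipad) ∥ m = fd ca 50 36 ∥ f9 c8 e1 7e 80.
Inner hash: even-index sum = 935 mod 256 = 167; odd-index sum = 582 mod 256 = 70 → a7 46.
Outer input = (K'⊕opad) ∥ inner = 97 a0 3a 5c ∥ a7 46.
Outer hash (tag): even-index sum = 376 mod 256 = 120; odd-index sum = 322 mod 256 = 66 → 78 42.

7842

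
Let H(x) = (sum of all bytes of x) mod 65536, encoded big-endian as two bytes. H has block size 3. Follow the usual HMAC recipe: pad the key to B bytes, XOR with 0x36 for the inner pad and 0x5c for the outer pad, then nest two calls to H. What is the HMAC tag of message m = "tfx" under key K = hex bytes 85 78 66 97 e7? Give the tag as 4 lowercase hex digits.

Key hex bytes 85 78 66 97 e7 is 5 bytes > B = 3, so hash it first: H(key) = 02 e1, then zero-pad to 3 bytes: K' = 02 e1 00.
K' ⊕ ipad = 34 d7 36.  K' ⊕ opad = 5e bd 5c.
Inner input = (K'⊕ipad) ∥ m = 34 d7 36 ∥ 74 66 78.
Inner hash: sum = 52+215+54+116+102+120 = 659 → 02 93.
Outer input = (K'⊕opad) ∥ inner = 5e bd 5c ∥ 02 93.
Outer hash (tag): sum = 94+189+92+2+147 = 524 → 02 0c.

020c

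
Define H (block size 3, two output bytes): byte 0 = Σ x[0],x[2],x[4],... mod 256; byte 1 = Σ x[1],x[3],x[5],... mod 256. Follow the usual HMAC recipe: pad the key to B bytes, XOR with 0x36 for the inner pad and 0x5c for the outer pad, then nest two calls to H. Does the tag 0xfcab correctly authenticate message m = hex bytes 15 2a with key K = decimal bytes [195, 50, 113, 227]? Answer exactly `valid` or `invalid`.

valid

Key decimal bytes [195, 50, 113, 227] = c3 32 71 e3 is 4 bytes > B = 3, so hash it first: H(key) = 34 15, then zero-pad to 3 bytes: K' = 34 15 00.
K' ⊕ ipad = 02 23 36; K' ⊕ opad = 68 49 5c.
Inner hash: even-index sum = 98 mod 256 = 98; odd-index sum = 56 mod 256 = 56 → 62 38.
Outer hash (recomputed tag): even-index sum = 252 mod 256 = 252; odd-index sum = 171 mod 256 = 171 → fc ab.
Recomputed tag = fcab; claimed = fcab → match.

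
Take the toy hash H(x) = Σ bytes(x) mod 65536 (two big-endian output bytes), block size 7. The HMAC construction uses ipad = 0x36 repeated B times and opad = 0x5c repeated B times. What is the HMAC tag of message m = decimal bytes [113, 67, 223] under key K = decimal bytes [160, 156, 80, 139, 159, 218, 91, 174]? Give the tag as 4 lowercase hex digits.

036e

Key decimal bytes [160, 156, 80, 139, 159, 218, 91, 174] = a0 9c 50 8b 9f da 5b ae is 8 bytes > B = 7, so hash it first: H(key) = 04 99, then zero-pad to 7 bytes: K' = 04 99 00 00 00 00 00.
K' ⊕ ipad = 32 af 36 36 36 36 36.  K' ⊕ opad = 58 c5 5c 5c 5c 5c 5c.
Inner input = (K'⊕ipad) ∥ m = 32 af 36 36 36 36 36 ∥ 71 43 df.
Inner hash: sum = 50+175+54+54+54+54+54+113+67+223 = 898 → 03 82.
Outer input = (K'⊕opad) ∥ inner = 58 c5 5c 5c 5c 5c 5c ∥ 03 82.
Outer hash (tag): sum = 88+197+92+92+92+92+92+3+130 = 878 → 03 6e.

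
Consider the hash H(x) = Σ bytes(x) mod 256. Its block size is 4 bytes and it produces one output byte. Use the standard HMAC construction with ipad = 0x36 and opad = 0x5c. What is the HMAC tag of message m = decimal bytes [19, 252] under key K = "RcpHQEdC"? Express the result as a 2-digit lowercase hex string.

57

Key "RcpHQEdC" = 52 63 70 48 51 45 64 43 is 8 bytes > B = 4, so hash it first: H(key) = aa, then zero-pad to 4 bytes: K' = aa 00 00 00.
K' ⊕ ipad = 9c 36 36 36.  K' ⊕ opad = f6 5c 5c 5c.
Inner input = (K'⊕ipad) ∥ m = 9c 36 36 36 ∥ 13 fc.
Inner hash: sum = 156+54+54+54+19+252 = 589; mod 256 = 77 → 4d.
Outer input = (K'⊕opad) ∥ inner = f6 5c 5c 5c ∥ 4d.
Outer hash (tag): sum = 246+92+92+92+77 = 599; mod 256 = 87 → 57.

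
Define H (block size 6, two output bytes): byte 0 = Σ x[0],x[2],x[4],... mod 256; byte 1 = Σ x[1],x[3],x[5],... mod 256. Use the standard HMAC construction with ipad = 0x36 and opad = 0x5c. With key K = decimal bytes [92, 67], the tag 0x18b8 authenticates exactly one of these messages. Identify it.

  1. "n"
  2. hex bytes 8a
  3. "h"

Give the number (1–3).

Key decimal bytes [92, 67] = 5c 43 is 2 bytes ≤ B = 6; zero-pad to 6 bytes: K' = 5c 43 00 00 00 00.
K' ⊕ ipad = 6a 75 36 36 36 36; K' ⊕ opad = 00 1f 5c 5c 5c 5c.
m1: inner = H(6a 75 36 36 36 36 6e) = 44 e1; tag = H(00 1f 5c 5c 5c 5c 44 e1) = fcb8
m2: inner = H(6a 75 36 36 36 36 8a) = 60 e1; tag = H(00 1f 5c 5c 5c 5c 60 e1) = 18b8 ← matches
m3: inner = H(6a 75 36 36 36 36 68) = 3e e1; tag = H(00 1f 5c 5c 5c 5c 3e e1) = f6b8

2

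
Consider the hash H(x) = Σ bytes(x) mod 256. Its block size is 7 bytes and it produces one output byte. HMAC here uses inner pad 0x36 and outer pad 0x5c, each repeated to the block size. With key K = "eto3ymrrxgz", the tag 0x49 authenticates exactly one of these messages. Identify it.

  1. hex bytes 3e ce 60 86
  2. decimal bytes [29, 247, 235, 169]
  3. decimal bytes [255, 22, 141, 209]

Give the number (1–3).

Key "eto3ymrrxgz" = 65 74 6f 33 79 6d 72 72 78 67 7a is 11 bytes > B = 7, so hash it first: H(key) = 9e, then zero-pad to 7 bytes: K' = 9e 00 00 00 00 00 00.
K' ⊕ ipad = a8 36 36 36 36 36 36; K' ⊕ opad = c2 5c 5c 5c 5c 5c 5c.
m1: inner = H(a8 36 36 36 36 36 36 3e ce 60 86) = de; tag = H(c2 5c 5c 5c 5c 5c 5c de) = c8
m2: inner = H(a8 36 36 36 36 36 36 1d f7 eb a9) = 94; tag = H(c2 5c 5c 5c 5c 5c 5c 94) = 7e
m3: inner = H(a8 36 36 36 36 36 36 ff 16 8d d1) = 5f; tag = H(c2 5c 5c 5c 5c 5c 5c 5f) = 49 ← matches

3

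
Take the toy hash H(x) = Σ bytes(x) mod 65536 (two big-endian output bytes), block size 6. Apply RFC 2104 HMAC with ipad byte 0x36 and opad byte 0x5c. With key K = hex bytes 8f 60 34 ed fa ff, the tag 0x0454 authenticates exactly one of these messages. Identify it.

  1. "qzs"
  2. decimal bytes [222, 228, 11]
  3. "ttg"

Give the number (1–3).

1

Key hex bytes 8f 60 34 ed fa ff is exactly B = 6 bytes: K' = 8f 60 34 ed fa ff.
K' ⊕ ipad = b9 56 02 db cc c9; K' ⊕ opad = d3 3c 68 b1 a6 a3.
m1: inner = H(b9 56 02 db cc c9 71 7a 73) = 04 df; tag = H(d3 3c 68 b1 a6 a3 04 df) = 0454 ← matches
m2: inner = H(b9 56 02 db cc c9 de e4 0b) = 05 4e; tag = H(d3 3c 68 b1 a6 a3 05 4e) = 03c4
m3: inner = H(b9 56 02 db cc c9 74 74 67) = 04 d0; tag = H(d3 3c 68 b1 a6 a3 04 d0) = 0445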